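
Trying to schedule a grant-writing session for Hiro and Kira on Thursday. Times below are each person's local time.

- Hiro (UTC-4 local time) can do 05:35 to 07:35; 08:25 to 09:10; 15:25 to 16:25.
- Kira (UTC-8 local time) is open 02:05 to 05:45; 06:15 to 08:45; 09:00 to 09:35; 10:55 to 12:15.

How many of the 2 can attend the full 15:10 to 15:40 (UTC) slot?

Hiro in UTC: 09:35-11:35, 12:25-13:10, 19:25-20:25 (add 4h to convert from UTC-4).
Kira in UTC: 10:05-13:45, 14:15-16:45, 17:00-17:35, 18:55-20:15 (add 8h to convert from UTC-8).
Kira can make the full 15:10-15:40 slot — that's 1.

1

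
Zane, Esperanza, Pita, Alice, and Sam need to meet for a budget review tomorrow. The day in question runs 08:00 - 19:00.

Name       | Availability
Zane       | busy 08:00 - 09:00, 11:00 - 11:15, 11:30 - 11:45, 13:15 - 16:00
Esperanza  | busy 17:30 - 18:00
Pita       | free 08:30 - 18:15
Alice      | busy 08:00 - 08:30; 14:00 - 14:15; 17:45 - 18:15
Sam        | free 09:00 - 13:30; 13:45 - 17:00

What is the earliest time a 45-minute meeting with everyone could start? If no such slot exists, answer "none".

09:00

Zane free: 09:00-11:00, 11:15-11:30, 11:45-13:15, 16:00-19:00 (invert busy blocks within the working day).
Esperanza free: 08:00-17:30, 18:00-19:00 (invert busy blocks within the working day).
Pita free: 08:30-18:15.
Alice free: 08:30-14:00, 14:15-17:45, 18:15-19:00 (invert busy blocks within the working day).
Sam free: 09:00-13:30, 13:45-17:00.
Zane ∩ Esperanza: 09:00-11:00, 11:15-11:30, 11:45-13:15, 16:00-17:30, 18:00-19:00.
Zane ∩ Esperanza ∩ Pita: 09:00-11:00, 11:15-11:30, 11:45-13:15, 16:00-17:30, 18:00-18:15.
Zane ∩ Esperanza ∩ Pita ∩ Alice: 09:00-11:00, 11:15-11:30, 11:45-13:15, 16:00-17:30.
Zane ∩ Esperanza ∩ Pita ∩ Alice ∩ Sam: 09:00-11:00, 11:15-11:30, 11:45-13:15, 16:00-17:00.
The first common window of at least 45 minutes is 09:00-11:00, so the earliest start is 09:00.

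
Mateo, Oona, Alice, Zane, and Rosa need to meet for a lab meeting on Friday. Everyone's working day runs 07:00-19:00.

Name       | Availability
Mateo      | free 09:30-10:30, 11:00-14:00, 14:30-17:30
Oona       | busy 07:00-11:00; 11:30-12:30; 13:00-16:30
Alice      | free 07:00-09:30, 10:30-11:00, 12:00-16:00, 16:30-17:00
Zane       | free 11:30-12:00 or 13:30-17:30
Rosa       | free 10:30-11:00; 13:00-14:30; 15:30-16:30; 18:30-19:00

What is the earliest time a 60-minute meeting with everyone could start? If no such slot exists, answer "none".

Mateo free: 09:30-10:30, 11:00-14:00, 14:30-17:30.
Oona free: 11:00-11:30, 12:30-13:00, 16:30-19:00 (invert busy blocks within the working day).
Alice free: 07:00-09:30, 10:30-11:00, 12:00-16:00, 16:30-17:00.
Zane free: 11:30-12:00, 13:30-17:30.
Rosa free: 10:30-11:00, 13:00-14:30, 15:30-16:30, 18:30-19:00.
Mateo ∩ Oona: 11:00-11:30, 12:30-13:00, 16:30-17:30.
Mateo ∩ Oona ∩ Alice: 12:30-13:00, 16:30-17:00.
Mateo ∩ Oona ∩ Alice ∩ Zane: 16:30-17:00.
Mateo ∩ Oona ∩ Alice ∩ Zane ∩ Rosa: ∅.
There is no time when everyone is free.
No common window is at least 60 minutes long.

none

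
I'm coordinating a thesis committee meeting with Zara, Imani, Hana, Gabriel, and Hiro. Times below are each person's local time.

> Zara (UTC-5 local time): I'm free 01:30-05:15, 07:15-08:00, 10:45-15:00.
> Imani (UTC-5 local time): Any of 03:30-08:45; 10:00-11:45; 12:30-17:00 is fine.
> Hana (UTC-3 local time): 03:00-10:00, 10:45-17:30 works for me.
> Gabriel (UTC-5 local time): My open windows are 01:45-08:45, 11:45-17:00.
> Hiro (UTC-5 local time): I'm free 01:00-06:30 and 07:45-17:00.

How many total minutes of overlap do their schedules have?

Zara in UTC: 06:30-10:15, 12:15-13:00, 15:45-20:00 (add 5h to convert from UTC-5).
Imani in UTC: 08:30-13:45, 15:00-16:45, 17:30-22:00 (add 5h to convert from UTC-5).
Hana in UTC: 06:00-13:00, 13:45-20:30 (add 3h to convert from UTC-3).
Gabriel in UTC: 06:45-13:45, 16:45-22:00 (add 5h to convert from UTC-5).
Hiro in UTC: 06:00-11:30, 12:45-22:00 (add 5h to convert from UTC-5).
Zara ∩ Imani: 08:30-10:15, 12:15-13:00, 15:45-16:45, 17:30-20:00.
Zara ∩ Imani ∩ Hana: 08:30-10:15, 12:15-13:00, 15:45-16:45, 17:30-20:00.
Zara ∩ Imani ∩ Hana ∩ Gabriel: 08:30-10:15, 12:15-13:00, 17:30-20:00.
Zara ∩ Imani ∩ Hana ∩ Gabriel ∩ Hiro: 08:30-10:15, 12:45-13:00, 17:30-20:00.
Summing the common windows: 105 + 15 + 150 = 270 minutes.

270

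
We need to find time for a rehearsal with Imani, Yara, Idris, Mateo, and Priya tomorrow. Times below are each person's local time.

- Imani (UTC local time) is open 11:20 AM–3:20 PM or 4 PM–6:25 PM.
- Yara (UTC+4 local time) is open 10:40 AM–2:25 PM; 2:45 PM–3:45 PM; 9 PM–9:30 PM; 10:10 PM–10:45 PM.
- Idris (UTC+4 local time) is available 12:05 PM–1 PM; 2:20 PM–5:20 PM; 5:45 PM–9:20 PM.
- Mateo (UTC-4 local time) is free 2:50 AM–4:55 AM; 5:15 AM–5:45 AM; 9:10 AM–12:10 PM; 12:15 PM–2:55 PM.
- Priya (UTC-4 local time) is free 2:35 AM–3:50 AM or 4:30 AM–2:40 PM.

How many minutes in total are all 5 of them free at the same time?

Imani in UTC: 11:20-15:20, 16:00-18:25.
Yara in UTC: 06:40-10:25, 10:45-11:45, 17:00-17:30, 18:10-18:45 (subtract 4h to convert from UTC+4).
Idris in UTC: 08:05-09:00, 10:20-13:20, 13:45-17:20 (subtract 4h to convert from UTC+4).
Mateo in UTC: 06:50-08:55, 09:15-09:45, 13:10-16:10, 16:15-18:55 (add 4h to convert from UTC-4).
Priya in UTC: 06:35-07:50, 08:30-18:40 (add 4h to convert from UTC-4).
Imani ∩ Yara: 11:20-11:45, 17:00-17:30, 18:10-18:25.
Imani ∩ Yara ∩ Idris: 11:20-11:45, 17:00-17:20.
Imani ∩ Yara ∩ Idris ∩ Mateo: 17:00-17:20.
Imani ∩ Yara ∩ Idris ∩ Mateo ∩ Priya: 17:00-17:20.
That's a single block of 20 minutes.

20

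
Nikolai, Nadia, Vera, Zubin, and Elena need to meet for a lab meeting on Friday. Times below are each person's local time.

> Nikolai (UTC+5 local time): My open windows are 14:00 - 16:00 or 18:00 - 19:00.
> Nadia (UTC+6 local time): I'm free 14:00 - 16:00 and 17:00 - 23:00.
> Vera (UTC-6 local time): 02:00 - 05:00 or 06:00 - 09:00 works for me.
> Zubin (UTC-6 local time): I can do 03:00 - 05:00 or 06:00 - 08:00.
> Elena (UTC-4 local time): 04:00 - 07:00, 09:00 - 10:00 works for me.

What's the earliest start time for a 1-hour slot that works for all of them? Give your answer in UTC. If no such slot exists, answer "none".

09:00

Nikolai in UTC: 09:00-11:00, 13:00-14:00 (subtract 5h to convert from UTC+5).
Nadia in UTC: 08:00-10:00, 11:00-17:00 (subtract 6h to convert from UTC+6).
Vera in UTC: 08:00-11:00, 12:00-15:00 (add 6h to convert from UTC-6).
Zubin in UTC: 09:00-11:00, 12:00-14:00 (add 6h to convert from UTC-6).
Elena in UTC: 08:00-11:00, 13:00-14:00 (add 4h to convert from UTC-4).
Nikolai ∩ Nadia: 09:00-10:00, 13:00-14:00.
Nikolai ∩ Nadia ∩ Vera: 09:00-10:00, 13:00-14:00.
Nikolai ∩ Nadia ∩ Vera ∩ Zubin: 09:00-10:00, 13:00-14:00.
Nikolai ∩ Nadia ∩ Vera ∩ Zubin ∩ Elena: 09:00-10:00, 13:00-14:00.
Those are the intersection windows.
The first common window of at least 60 minutes is 09:00-10:00, so the earliest start is 09:00.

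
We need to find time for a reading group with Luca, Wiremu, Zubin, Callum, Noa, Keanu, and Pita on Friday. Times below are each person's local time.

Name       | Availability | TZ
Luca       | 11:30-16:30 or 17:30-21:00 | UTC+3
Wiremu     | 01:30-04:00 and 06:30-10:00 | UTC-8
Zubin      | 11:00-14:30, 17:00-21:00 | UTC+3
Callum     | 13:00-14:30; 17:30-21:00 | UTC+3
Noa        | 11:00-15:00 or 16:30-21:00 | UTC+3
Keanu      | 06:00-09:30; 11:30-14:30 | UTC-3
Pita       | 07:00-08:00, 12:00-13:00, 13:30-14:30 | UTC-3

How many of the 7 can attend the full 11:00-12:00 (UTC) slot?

4

Luca in UTC: 08:30-13:30, 14:30-18:00 (subtract 3h to convert from UTC+3).
Wiremu in UTC: 09:30-12:00, 14:30-18:00 (add 8h to convert from UTC-8).
Zubin in UTC: 08:00-11:30, 14:00-18:00 (subtract 3h to convert from UTC+3).
Callum in UTC: 10:00-11:30, 14:30-18:00 (subtract 3h to convert from UTC+3).
Noa in UTC: 08:00-12:00, 13:30-18:00 (subtract 3h to convert from UTC+3).
Keanu in UTC: 09:00-12:30, 14:30-17:30 (add 3h to convert from UTC-3).
Pita in UTC: 10:00-11:00, 15:00-16:00, 16:30-17:30 (add 3h to convert from UTC-3).
Luca, Wiremu, Noa, and Keanu can make the full 11:00-12:00 slot — that's 4.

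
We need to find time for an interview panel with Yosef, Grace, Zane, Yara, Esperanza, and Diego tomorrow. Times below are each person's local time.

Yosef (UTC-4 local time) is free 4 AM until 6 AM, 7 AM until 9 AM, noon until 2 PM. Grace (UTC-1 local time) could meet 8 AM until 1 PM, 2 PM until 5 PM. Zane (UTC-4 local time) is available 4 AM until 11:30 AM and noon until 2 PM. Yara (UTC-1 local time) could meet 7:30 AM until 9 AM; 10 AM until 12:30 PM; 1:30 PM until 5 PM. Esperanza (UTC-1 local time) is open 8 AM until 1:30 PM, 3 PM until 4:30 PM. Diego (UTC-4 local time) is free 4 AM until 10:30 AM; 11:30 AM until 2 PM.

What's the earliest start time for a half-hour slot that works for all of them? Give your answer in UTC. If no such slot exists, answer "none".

Yosef in UTC: 08:00-10:00, 11:00-13:00, 16:00-18:00 (add 4h to convert from UTC-4).
Grace in UTC: 09:00-14:00, 15:00-18:00 (add 1h to convert from UTC-1).
Zane in UTC: 08:00-15:30, 16:00-18:00 (add 4h to convert from UTC-4).
Yara in UTC: 08:30-10:00, 11:00-13:30, 14:30-18:00 (add 1h to convert from UTC-1).
Esperanza in UTC: 09:00-14:30, 16:00-17:30 (add 1h to convert from UTC-1).
Diego in UTC: 08:00-14:30, 15:30-18:00 (add 4h to convert from UTC-4).
Yosef ∩ Grace: 09:00-10:00, 11:00-13:00, 16:00-18:00.
Yosef ∩ Grace ∩ Zane: 09:00-10:00, 11:00-13:00, 16:00-18:00.
Yosef ∩ Grace ∩ Zane ∩ Yara: 09:00-10:00, 11:00-13:00, 16:00-18:00.
Yosef ∩ Grace ∩ Zane ∩ Yara ∩ Esperanza: 09:00-10:00, 11:00-13:00, 16:00-17:30.
Yosef ∩ Grace ∩ Zane ∩ Yara ∩ Esperanza ∩ Diego: 09:00-10:00, 11:00-13:00, 16:00-17:30.
Those are the intersection windows.
The first common window of at least 30 minutes is 09:00-10:00, so the earliest start is 09:00.

09:00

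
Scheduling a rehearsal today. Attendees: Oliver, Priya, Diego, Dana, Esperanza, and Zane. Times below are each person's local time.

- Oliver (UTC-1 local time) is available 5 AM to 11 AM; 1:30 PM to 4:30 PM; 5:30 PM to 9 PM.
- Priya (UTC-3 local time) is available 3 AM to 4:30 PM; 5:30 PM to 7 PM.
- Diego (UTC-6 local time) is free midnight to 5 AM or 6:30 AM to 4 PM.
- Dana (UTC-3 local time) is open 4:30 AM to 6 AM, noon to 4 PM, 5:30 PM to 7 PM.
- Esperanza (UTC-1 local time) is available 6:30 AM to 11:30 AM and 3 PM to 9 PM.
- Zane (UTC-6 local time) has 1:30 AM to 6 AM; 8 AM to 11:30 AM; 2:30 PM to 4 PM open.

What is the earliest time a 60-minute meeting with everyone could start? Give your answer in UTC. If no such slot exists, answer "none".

Oliver in UTC: 06:00-12:00, 14:30-17:30, 18:30-22:00 (add 1h to convert from UTC-1).
Priya in UTC: 06:00-19:30, 20:30-22:00 (add 3h to convert from UTC-3).
Diego in UTC: 06:00-11:00, 12:30-22:00 (add 6h to convert from UTC-6).
Dana in UTC: 07:30-09:00, 15:00-19:00, 20:30-22:00 (add 3h to convert from UTC-3).
Esperanza in UTC: 07:30-12:30, 16:00-22:00 (add 1h to convert from UTC-1).
Zane in UTC: 07:30-12:00, 14:00-17:30, 20:30-22:00 (add 6h to convert from UTC-6).
Oliver ∩ Priya: 06:00-12:00, 14:30-17:30, 18:30-19:30, 20:30-22:00.
Oliver ∩ Priya ∩ Diego: 06:00-11:00, 14:30-17:30, 18:30-19:30, 20:30-22:00.
Oliver ∩ Priya ∩ Diego ∩ Dana: 07:30-09:00, 15:00-17:30, 18:30-19:00, 20:30-22:00.
Oliver ∩ Priya ∩ Diego ∩ Dana ∩ Esperanza: 07:30-09:00, 16:00-17:30, 18:30-19:00, 20:30-22:00.
Oliver ∩ Priya ∩ Diego ∩ Dana ∩ Esperanza ∩ Zane: 07:30-09:00, 16:00-17:30, 20:30-22:00.
The first common window of at least 60 minutes is 07:30-09:00, so the earliest start is 07:30.

07:30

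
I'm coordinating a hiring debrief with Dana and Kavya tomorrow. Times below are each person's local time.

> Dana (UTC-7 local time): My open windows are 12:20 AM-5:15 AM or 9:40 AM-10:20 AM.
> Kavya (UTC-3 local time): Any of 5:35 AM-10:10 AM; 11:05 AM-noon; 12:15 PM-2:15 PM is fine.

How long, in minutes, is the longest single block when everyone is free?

220

Dana in UTC: 07:20-12:15, 16:40-17:20 (add 7h to convert from UTC-7).
Kavya in UTC: 08:35-13:10, 14:05-15:00, 15:15-17:15 (add 3h to convert from UTC-3).
Dana ∩ Kavya: 08:35-12:15, 16:40-17:15.
The longest is 08:35-12:15 at 220 minutes.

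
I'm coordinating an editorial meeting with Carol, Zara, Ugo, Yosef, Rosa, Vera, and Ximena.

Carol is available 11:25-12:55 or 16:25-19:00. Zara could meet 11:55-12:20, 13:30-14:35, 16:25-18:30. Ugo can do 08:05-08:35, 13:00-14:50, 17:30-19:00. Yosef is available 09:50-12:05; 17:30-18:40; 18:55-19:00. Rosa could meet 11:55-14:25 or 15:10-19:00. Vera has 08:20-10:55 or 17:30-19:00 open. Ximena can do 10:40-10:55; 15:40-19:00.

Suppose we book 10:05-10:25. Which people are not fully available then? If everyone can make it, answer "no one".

Carol, Rosa, Ugo, Ximena, Zara

Carol: not fully free for 10:05-10:25. Zara: not fully free for 10:05-10:25. Ugo: not fully free for 10:05-10:25. Yosef: free for 10:05-10:25. Rosa: not fully free for 10:05-10:25. Vera: free for 10:05-10:25. Ximena: not fully free for 10:05-10:25.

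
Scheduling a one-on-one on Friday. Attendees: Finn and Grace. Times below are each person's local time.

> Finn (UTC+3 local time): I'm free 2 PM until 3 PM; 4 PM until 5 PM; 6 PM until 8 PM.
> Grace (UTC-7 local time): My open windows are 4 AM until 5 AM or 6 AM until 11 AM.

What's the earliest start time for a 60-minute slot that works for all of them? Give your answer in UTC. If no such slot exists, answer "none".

Finn in UTC: 11:00-12:00, 13:00-14:00, 15:00-17:00 (subtract 3h to convert from UTC+3).
Grace in UTC: 11:00-12:00, 13:00-18:00 (add 7h to convert from UTC-7).
Finn ∩ Grace: 11:00-12:00, 13:00-14:00, 15:00-17:00.
The first common window of at least 60 minutes is 11:00-12:00, so the earliest start is 11:00.

11:00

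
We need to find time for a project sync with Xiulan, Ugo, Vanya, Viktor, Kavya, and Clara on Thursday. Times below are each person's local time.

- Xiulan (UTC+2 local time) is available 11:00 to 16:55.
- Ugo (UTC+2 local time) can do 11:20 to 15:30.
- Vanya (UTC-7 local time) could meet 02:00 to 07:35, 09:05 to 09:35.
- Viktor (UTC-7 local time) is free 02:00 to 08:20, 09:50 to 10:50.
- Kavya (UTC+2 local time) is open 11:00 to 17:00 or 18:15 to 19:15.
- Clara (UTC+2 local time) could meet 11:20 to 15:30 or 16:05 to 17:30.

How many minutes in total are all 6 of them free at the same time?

Xiulan in UTC: 09:00-14:55 (subtract 2h to convert from UTC+2).
Ugo in UTC: 09:20-13:30 (subtract 2h to convert from UTC+2).
Vanya in UTC: 09:00-14:35, 16:05-16:35 (add 7h to convert from UTC-7).
Viktor in UTC: 09:00-15:20, 16:50-17:50 (add 7h to convert from UTC-7).
Kavya in UTC: 09:00-15:00, 16:15-17:15 (subtract 2h to convert from UTC+2).
Clara in UTC: 09:20-13:30, 14:05-15:30 (subtract 2h to convert from UTC+2).
Xiulan ∩ Ugo: 09:20-13:30.
Xiulan ∩ Ugo ∩ Vanya: 09:20-13:30.
Xiulan ∩ Ugo ∩ Vanya ∩ Viktor: 09:20-13:30.
Xiulan ∩ Ugo ∩ Vanya ∩ Viktor ∩ Kavya: 09:20-13:30.
Xiulan ∩ Ugo ∩ Vanya ∩ Viktor ∩ Kavya ∩ Clara: 09:20-13:30.
That's a single block of 250 minutes.

250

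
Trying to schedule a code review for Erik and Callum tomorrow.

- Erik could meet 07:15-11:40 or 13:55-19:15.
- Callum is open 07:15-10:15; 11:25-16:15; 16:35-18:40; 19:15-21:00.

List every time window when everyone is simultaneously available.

Erik ∩ Callum: 07:15-10:15, 11:25-11:40, 13:55-16:15, 16:35-18:40.
So the common availability across everyone is 07:15-10:15, 11:25-11:40, 13:55-16:15, 16:35-18:40.

07:15-10:15, 11:25-11:40, 13:55-16:15, 16:35-18:40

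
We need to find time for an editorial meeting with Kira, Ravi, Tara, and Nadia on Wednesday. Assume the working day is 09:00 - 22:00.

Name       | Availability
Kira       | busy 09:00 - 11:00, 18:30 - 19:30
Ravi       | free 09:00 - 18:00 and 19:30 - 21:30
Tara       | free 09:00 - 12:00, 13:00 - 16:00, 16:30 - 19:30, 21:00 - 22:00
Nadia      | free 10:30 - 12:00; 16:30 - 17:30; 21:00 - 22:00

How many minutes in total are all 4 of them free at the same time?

150

Kira free: 11:00-18:30, 19:30-22:00 (invert busy blocks within the working day).
Ravi free: 09:00-18:00, 19:30-21:30.
Tara free: 09:00-12:00, 13:00-16:00, 16:30-19:30, 21:00-22:00.
Nadia free: 10:30-12:00, 16:30-17:30, 21:00-22:00.
Kira ∩ Ravi: 11:00-18:00, 19:30-21:30.
Kira ∩ Ravi ∩ Tara: 11:00-12:00, 13:00-16:00, 16:30-18:00, 21:00-21:30.
Kira ∩ Ravi ∩ Tara ∩ Nadia: 11:00-12:00, 16:30-17:30, 21:00-21:30.
Those are the intersection windows.
Summing the common windows: 60 + 60 + 30 = 150 minutes.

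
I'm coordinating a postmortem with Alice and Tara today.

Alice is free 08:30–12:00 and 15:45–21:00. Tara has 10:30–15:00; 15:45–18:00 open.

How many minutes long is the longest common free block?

Alice ∩ Tara: 10:30-12:00, 15:45-18:00.
The longest is 15:45-18:00 at 135 minutes.

135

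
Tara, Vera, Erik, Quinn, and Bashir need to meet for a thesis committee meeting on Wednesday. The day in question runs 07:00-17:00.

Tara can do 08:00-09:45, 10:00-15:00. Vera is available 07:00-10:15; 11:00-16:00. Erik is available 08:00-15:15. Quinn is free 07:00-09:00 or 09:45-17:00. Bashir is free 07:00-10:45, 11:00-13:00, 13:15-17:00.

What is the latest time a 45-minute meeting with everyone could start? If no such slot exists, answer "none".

14:15

Tara ∩ Vera: 08:00-09:45, 10:00-10:15, 11:00-15:00.
Tara ∩ Vera ∩ Erik: 08:00-09:45, 10:00-10:15, 11:00-15:00.
Tara ∩ Vera ∩ Erik ∩ Quinn: 08:00-09:00, 10:00-10:15, 11:00-15:00.
Tara ∩ Vera ∩ Erik ∩ Quinn ∩ Bashir: 08:00-09:00, 10:00-10:15, 11:00-13:00, 13:15-15:00.
The last common window of at least 45 minutes is 13:15-15:00; a 45-minute meeting can start as late as 14:15 and still end by 15:00.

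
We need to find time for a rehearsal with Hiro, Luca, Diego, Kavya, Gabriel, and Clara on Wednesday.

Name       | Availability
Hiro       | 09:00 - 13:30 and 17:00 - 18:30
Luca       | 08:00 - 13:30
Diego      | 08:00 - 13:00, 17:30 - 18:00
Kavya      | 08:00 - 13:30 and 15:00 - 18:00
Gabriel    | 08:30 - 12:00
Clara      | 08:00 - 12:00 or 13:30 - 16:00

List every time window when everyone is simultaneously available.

09:00-12:00

Hiro ∩ Luca: 09:00-13:30.
Hiro ∩ Luca ∩ Diego: 09:00-13:00.
Hiro ∩ Luca ∩ Diego ∩ Kavya: 09:00-13:00.
Hiro ∩ Luca ∩ Diego ∩ Kavya ∩ Gabriel: 09:00-12:00.
Hiro ∩ Luca ∩ Diego ∩ Kavya ∩ Gabriel ∩ Clara: 09:00-12:00.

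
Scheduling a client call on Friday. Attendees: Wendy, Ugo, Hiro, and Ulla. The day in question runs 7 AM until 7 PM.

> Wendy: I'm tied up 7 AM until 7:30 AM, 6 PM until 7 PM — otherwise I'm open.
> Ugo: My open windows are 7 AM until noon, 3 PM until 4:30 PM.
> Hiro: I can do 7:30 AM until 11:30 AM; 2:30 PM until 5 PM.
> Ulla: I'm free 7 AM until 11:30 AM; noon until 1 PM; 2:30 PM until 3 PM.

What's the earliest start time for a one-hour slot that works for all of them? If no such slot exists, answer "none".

07:30

Wendy free: 07:30-18:00 (invert busy blocks within the working day).
Ugo free: 07:00-12:00, 15:00-16:30.
Hiro free: 07:30-11:30, 14:30-17:00.
Ulla free: 07:00-11:30, 12:00-13:00, 14:30-15:00.
Wendy ∩ Ugo: 07:30-12:00, 15:00-16:30.
Wendy ∩ Ugo ∩ Hiro: 07:30-11:30, 15:00-16:30.
Wendy ∩ Ugo ∩ Hiro ∩ Ulla: 07:30-11:30.
So the common availability across everyone is 07:30-11:30.
The first common window of at least 60 minutes is 07:30-11:30, so the earliest start is 07:30.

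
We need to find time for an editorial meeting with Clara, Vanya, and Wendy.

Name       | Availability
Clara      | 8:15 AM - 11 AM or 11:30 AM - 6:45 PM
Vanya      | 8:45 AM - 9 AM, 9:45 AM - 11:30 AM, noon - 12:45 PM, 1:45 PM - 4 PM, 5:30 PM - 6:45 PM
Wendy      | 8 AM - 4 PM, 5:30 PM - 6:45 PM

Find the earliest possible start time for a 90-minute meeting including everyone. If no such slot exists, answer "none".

Clara ∩ Vanya: 08:45-09:00, 09:45-11:00, 12:00-12:45, 13:45-16:00, 17:30-18:45.
Clara ∩ Vanya ∩ Wendy: 08:45-09:00, 09:45-11:00, 12:00-12:45, 13:45-16:00, 17:30-18:45.
The first common window of at least 90 minutes is 13:45-16:00, so the earliest start is 13:45.

13:45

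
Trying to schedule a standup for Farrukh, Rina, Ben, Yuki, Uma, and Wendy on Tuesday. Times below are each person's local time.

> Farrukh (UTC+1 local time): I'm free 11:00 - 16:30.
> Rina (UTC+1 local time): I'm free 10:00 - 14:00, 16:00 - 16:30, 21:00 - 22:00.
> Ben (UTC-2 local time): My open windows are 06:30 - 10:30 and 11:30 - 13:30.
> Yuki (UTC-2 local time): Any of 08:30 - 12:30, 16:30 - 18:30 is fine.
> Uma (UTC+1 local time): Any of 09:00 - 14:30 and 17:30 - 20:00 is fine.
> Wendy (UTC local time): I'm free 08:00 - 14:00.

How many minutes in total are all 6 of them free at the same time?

120

Farrukh in UTC: 10:00-15:30 (subtract 1h to convert from UTC+1).
Rina in UTC: 09:00-13:00, 15:00-15:30, 20:00-21:00 (subtract 1h to convert from UTC+1).
Ben in UTC: 08:30-12:30, 13:30-15:30 (add 2h to convert from UTC-2).
Yuki in UTC: 10:30-14:30, 18:30-20:30 (add 2h to convert from UTC-2).
Uma in UTC: 08:00-13:30, 16:30-19:00 (subtract 1h to convert from UTC+1).
Wendy in UTC: 08:00-14:00.
Farrukh ∩ Rina: 10:00-13:00, 15:00-15:30.
Farrukh ∩ Rina ∩ Ben: 10:00-12:30, 15:00-15:30.
Farrukh ∩ Rina ∩ Ben ∩ Yuki: 10:30-12:30.
Farrukh ∩ Rina ∩ Ben ∩ Yuki ∩ Uma: 10:30-12:30.
Farrukh ∩ Rina ∩ Ben ∩ Yuki ∩ Uma ∩ Wendy: 10:30-12:30.
That's a single block of 120 minutes.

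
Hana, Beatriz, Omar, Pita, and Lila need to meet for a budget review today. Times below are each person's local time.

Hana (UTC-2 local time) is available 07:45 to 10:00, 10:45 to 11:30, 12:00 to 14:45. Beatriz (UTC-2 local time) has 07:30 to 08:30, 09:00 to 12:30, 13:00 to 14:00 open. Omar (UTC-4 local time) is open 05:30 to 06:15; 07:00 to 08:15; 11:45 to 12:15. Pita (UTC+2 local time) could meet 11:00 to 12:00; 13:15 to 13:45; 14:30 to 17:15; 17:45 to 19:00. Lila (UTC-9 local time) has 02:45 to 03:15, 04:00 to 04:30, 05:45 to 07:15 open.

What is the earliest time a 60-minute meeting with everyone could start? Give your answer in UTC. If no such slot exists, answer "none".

Hana in UTC: 09:45-12:00, 12:45-13:30, 14:00-16:45 (add 2h to convert from UTC-2).
Beatriz in UTC: 09:30-10:30, 11:00-14:30, 15:00-16:00 (add 2h to convert from UTC-2).
Omar in UTC: 09:30-10:15, 11:00-12:15, 15:45-16:15 (add 4h to convert from UTC-4).
Pita in UTC: 09:00-10:00, 11:15-11:45, 12:30-15:15, 15:45-17:00 (subtract 2h to convert from UTC+2).
Lila in UTC: 11:45-12:15, 13:00-13:30, 14:45-16:15 (add 9h to convert from UTC-9).
Hana ∩ Beatriz: 09:45-10:30, 11:00-12:00, 12:45-13:30, 14:00-14:30, 15:00-16:00.
Hana ∩ Beatriz ∩ Omar: 09:45-10:15, 11:00-12:00, 15:45-16:00.
Hana ∩ Beatriz ∩ Omar ∩ Pita: 09:45-10:00, 11:15-11:45, 15:45-16:00.
Hana ∩ Beatriz ∩ Omar ∩ Pita ∩ Lila: 15:45-16:00.
No common window is at least 60 minutes long.

none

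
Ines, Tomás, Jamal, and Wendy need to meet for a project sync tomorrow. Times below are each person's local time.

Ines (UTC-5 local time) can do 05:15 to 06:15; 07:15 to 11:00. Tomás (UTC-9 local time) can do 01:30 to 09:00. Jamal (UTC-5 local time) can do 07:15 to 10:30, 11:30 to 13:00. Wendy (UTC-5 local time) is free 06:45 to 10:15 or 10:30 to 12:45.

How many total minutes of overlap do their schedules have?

180

Ines in UTC: 10:15-11:15, 12:15-16:00 (add 5h to convert from UTC-5).
Tomás in UTC: 10:30-18:00 (add 9h to convert from UTC-9).
Jamal in UTC: 12:15-15:30, 16:30-18:00 (add 5h to convert from UTC-5).
Wendy in UTC: 11:45-15:15, 15:30-17:45 (add 5h to convert from UTC-5).
Ines ∩ Tomás: 10:30-11:15, 12:15-16:00.
Ines ∩ Tomás ∩ Jamal: 12:15-15:30.
Ines ∩ Tomás ∩ Jamal ∩ Wendy: 12:15-15:15.
So the common availability across everyone is 12:15-15:15.
That's a single block of 180 minutes.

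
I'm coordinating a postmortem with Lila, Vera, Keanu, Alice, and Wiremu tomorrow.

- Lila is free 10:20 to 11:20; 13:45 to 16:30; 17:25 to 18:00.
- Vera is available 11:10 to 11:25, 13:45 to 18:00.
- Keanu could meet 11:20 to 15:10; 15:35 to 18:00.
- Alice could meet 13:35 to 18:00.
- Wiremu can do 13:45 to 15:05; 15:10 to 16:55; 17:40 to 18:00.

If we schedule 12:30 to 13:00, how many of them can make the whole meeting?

1

Keanu can make the full 12:30-13:00 slot — that's 1.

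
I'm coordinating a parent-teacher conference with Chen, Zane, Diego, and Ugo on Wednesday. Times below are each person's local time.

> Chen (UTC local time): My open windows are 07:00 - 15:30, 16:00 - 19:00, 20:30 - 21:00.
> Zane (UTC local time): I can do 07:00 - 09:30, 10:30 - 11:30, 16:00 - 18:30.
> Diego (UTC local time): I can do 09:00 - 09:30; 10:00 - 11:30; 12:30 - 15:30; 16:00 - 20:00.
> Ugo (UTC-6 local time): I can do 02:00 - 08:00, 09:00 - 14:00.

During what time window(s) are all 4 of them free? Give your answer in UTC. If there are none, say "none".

09:00-09:30, 10:30-11:30, 16:00-18:30

Chen in UTC: 07:00-15:30, 16:00-19:00, 20:30-21:00.
Zane in UTC: 07:00-09:30, 10:30-11:30, 16:00-18:30.
Diego in UTC: 09:00-09:30, 10:00-11:30, 12:30-15:30, 16:00-20:00.
Ugo in UTC: 08:00-14:00, 15:00-20:00 (add 6h to convert from UTC-6).
Chen ∩ Zane: 07:00-09:30, 10:30-11:30, 16:00-18:30.
Chen ∩ Zane ∩ Diego: 09:00-09:30, 10:30-11:30, 16:00-18:30.
Chen ∩ Zane ∩ Diego ∩ Ugo: 09:00-09:30, 10:30-11:30, 16:00-18:30.
Those are the intersection windows.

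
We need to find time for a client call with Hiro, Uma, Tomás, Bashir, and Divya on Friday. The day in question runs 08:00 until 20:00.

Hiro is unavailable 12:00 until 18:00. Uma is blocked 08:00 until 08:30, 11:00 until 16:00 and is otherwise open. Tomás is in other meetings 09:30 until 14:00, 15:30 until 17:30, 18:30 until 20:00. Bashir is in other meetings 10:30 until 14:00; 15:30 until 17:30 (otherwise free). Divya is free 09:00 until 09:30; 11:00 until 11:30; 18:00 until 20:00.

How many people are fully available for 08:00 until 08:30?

3

Hiro free: 08:00-12:00, 18:00-20:00 (invert busy blocks within the working day).
Uma free: 08:30-11:00, 16:00-20:00 (invert busy blocks within the working day).
Tomás free: 08:00-09:30, 14:00-15:30, 17:30-18:30 (invert busy blocks within the working day).
Bashir free: 08:00-10:30, 14:00-15:30, 17:30-20:00 (invert busy blocks within the working day).
Divya free: 09:00-09:30, 11:00-11:30, 18:00-20:00.
Hiro, Tomás, and Bashir can make the full 08:00-08:30 slot — that's 3.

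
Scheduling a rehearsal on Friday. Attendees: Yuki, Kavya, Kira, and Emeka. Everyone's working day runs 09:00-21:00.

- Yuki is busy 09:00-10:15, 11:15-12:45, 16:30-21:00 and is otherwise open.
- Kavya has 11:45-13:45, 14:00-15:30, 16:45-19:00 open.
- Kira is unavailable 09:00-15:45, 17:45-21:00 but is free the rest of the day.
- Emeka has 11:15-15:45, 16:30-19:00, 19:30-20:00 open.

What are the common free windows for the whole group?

Yuki free: 10:15-11:15, 12:45-16:30 (invert busy blocks within the working day).
Kavya free: 11:45-13:45, 14:00-15:30, 16:45-19:00.
Kira free: 15:45-17:45 (invert busy blocks within the working day).
Emeka free: 11:15-15:45, 16:30-19:00, 19:30-20:00.
Yuki ∩ Kavya: 12:45-13:45, 14:00-15:30.
Yuki ∩ Kavya ∩ Kira: ∅.
Yuki ∩ Kavya ∩ Kira ∩ Emeka: ∅.
There is no time when everyone is free.

none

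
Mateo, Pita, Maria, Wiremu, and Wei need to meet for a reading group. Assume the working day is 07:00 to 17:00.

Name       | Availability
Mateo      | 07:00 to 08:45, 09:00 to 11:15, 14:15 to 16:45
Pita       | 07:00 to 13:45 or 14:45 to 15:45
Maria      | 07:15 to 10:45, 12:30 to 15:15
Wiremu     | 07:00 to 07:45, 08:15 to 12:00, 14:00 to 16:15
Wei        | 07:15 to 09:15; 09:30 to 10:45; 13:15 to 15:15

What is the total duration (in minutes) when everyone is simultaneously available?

Mateo ∩ Pita: 07:00-08:45, 09:00-11:15, 14:45-15:45.
Mateo ∩ Pita ∩ Maria: 07:15-08:45, 09:00-10:45, 14:45-15:15.
Mateo ∩ Pita ∩ Maria ∩ Wiremu: 07:15-07:45, 08:15-08:45, 09:00-10:45, 14:45-15:15.
Mateo ∩ Pita ∩ Maria ∩ Wiremu ∩ Wei: 07:15-07:45, 08:15-08:45, 09:00-09:15, 09:30-10:45, 14:45-15:15.
Summing the common windows: 30 + 30 + 15 + 75 + 30 = 180 minutes.

180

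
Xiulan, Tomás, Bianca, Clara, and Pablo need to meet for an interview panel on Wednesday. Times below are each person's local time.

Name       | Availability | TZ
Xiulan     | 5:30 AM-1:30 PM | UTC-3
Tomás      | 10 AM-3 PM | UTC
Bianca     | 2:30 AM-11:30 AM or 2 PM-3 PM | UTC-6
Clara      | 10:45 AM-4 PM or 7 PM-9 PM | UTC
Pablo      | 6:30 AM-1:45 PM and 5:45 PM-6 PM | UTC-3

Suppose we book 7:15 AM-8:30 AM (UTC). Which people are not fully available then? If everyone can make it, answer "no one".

Xiulan in UTC: 08:30-16:30 (add 3h to convert from UTC-3).
Tomás in UTC: 10:00-15:00.
Bianca in UTC: 08:30-17:30, 20:00-21:00 (add 6h to convert from UTC-6).
Clara in UTC: 10:45-16:00, 19:00-21:00.
Pablo in UTC: 09:30-16:45, 20:45-21:00 (add 3h to convert from UTC-3).
Xiulan: not fully free for 07:15-08:30. Tomás: not fully free for 07:15-08:30. Bianca: not fully free for 07:15-08:30. Clara: not fully free for 07:15-08:30. Pablo: not fully free for 07:15-08:30.

Bianca, Clara, Pablo, Tomás, Xiulan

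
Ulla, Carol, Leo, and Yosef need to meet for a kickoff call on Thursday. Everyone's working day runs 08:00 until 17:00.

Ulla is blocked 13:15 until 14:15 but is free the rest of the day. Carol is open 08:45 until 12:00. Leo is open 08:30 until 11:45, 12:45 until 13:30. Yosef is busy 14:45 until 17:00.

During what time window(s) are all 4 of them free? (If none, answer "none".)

Ulla free: 08:00-13:15, 14:15-17:00 (invert busy blocks within the working day).
Carol free: 08:45-12:00.
Leo free: 08:30-11:45, 12:45-13:30.
Yosef free: 08:00-14:45 (invert busy blocks within the working day).
Ulla ∩ Carol: 08:45-12:00.
Ulla ∩ Carol ∩ Leo: 08:45-11:45.
Ulla ∩ Carol ∩ Leo ∩ Yosef: 08:45-11:45.
Those are the intersection windows.

08:45-11:45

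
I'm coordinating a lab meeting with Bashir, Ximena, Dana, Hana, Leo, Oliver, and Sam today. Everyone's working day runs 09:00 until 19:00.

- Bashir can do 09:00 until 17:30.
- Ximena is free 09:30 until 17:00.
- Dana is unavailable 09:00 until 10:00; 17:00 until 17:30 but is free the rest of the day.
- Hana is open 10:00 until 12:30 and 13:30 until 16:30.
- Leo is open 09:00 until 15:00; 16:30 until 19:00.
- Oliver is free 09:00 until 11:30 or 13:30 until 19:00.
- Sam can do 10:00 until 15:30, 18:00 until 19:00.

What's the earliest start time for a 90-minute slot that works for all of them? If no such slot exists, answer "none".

Bashir free: 09:00-17:30.
Ximena free: 09:30-17:00.
Dana free: 10:00-17:00, 17:30-19:00 (invert busy blocks within the working day).
Hana free: 10:00-12:30, 13:30-16:30.
Leo free: 09:00-15:00, 16:30-19:00.
Oliver free: 09:00-11:30, 13:30-19:00.
Sam free: 10:00-15:30, 18:00-19:00.
Bashir ∩ Ximena: 09:30-17:00.
Bashir ∩ Ximena ∩ Dana: 10:00-17:00.
Bashir ∩ Ximena ∩ Dana ∩ Hana: 10:00-12:30, 13:30-16:30.
Bashir ∩ Ximena ∩ Dana ∩ Hana ∩ Leo: 10:00-12:30, 13:30-15:00.
Bashir ∩ Ximena ∩ Dana ∩ Hana ∩ Leo ∩ Oliver: 10:00-11:30, 13:30-15:00.
Bashir ∩ Ximena ∩ Dana ∩ Hana ∩ Leo ∩ Oliver ∩ Sam: 10:00-11:30, 13:30-15:00.
The first common window of at least 90 minutes is 10:00-11:30, so the earliest start is 10:00.

10:00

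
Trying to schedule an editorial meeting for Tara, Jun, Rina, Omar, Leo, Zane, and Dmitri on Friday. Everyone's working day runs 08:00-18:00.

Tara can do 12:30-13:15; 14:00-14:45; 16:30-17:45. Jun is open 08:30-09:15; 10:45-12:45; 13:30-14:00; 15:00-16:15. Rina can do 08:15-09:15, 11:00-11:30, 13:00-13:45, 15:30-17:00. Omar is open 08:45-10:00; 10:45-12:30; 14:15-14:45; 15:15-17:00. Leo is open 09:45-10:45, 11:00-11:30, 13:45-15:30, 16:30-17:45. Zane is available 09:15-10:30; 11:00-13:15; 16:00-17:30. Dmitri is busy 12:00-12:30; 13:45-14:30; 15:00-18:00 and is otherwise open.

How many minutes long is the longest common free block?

Tara free: 12:30-13:15, 14:00-14:45, 16:30-17:45.
Jun free: 08:30-09:15, 10:45-12:45, 13:30-14:00, 15:00-16:15.
Rina free: 08:15-09:15, 11:00-11:30, 13:00-13:45, 15:30-17:00.
Omar free: 08:45-10:00, 10:45-12:30, 14:15-14:45, 15:15-17:00.
Leo free: 09:45-10:45, 11:00-11:30, 13:45-15:30, 16:30-17:45.
Zane free: 09:15-10:30, 11:00-13:15, 16:00-17:30.
Dmitri free: 08:00-12:00, 12:30-13:45, 14:30-15:00 (invert busy blocks within the working day).
Tara ∩ Jun: 12:30-12:45.
Tara ∩ Jun ∩ Rina: ∅.
Tara ∩ Jun ∩ Rina ∩ Omar: ∅.
Tara ∩ Jun ∩ Rina ∩ Omar ∩ Leo: ∅.
Tara ∩ Jun ∩ Rina ∩ Omar ∩ Leo ∩ Zane: ∅.
Tara ∩ Jun ∩ Rina ∩ Omar ∩ Leo ∩ Zane ∩ Dmitri: ∅.
There is no time when everyone is free.
No common window exists, so the longest block is 0 minutes.

0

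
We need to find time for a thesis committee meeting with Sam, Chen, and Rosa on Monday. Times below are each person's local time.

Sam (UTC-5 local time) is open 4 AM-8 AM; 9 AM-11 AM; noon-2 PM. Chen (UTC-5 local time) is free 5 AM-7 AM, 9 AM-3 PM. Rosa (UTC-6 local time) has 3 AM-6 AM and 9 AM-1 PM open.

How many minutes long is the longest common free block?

120

Sam in UTC: 09:00-13:00, 14:00-16:00, 17:00-19:00 (add 5h to convert from UTC-5).
Chen in UTC: 10:00-12:00, 14:00-20:00 (add 5h to convert from UTC-5).
Rosa in UTC: 09:00-12:00, 15:00-19:00 (add 6h to convert from UTC-6).
Sam ∩ Chen: 10:00-12:00, 14:00-16:00, 17:00-19:00.
Sam ∩ Chen ∩ Rosa: 10:00-12:00, 15:00-16:00, 17:00-19:00.
The longest is 10:00-12:00 at 120 minutes.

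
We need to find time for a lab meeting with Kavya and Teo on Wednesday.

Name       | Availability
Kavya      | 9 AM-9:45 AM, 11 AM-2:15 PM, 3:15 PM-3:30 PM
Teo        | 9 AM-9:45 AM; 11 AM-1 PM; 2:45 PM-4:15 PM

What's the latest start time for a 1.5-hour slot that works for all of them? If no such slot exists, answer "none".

Kavya ∩ Teo: 09:00-09:45, 11:00-13:00, 15:15-15:30.
The last common window of at least 90 minutes is 11:00-13:00; a 90-minute meeting can start as late as 11:30 and still end by 13:00.

11:30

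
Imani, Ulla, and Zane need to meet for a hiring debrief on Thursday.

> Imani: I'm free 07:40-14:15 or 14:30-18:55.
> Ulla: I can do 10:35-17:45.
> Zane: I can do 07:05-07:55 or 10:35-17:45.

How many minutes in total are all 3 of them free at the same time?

Imani ∩ Ulla: 10:35-14:15, 14:30-17:45.
Imani ∩ Ulla ∩ Zane: 10:35-14:15, 14:30-17:45.
Summing the common windows: 220 + 195 = 415 minutes.

415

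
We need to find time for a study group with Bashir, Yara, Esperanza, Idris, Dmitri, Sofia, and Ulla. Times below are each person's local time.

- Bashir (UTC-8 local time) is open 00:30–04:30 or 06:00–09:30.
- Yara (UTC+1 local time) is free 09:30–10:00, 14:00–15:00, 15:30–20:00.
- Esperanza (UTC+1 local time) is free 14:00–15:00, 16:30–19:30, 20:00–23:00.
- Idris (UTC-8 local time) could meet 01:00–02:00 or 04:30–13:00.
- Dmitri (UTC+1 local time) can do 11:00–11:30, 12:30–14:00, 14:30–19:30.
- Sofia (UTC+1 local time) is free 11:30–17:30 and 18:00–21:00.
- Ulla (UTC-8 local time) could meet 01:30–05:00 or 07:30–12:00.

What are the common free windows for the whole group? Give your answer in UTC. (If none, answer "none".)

Bashir in UTC: 08:30-12:30, 14:00-17:30 (add 8h to convert from UTC-8).
Yara in UTC: 08:30-09:00, 13:00-14:00, 14:30-19:00 (subtract 1h to convert from UTC+1).
Esperanza in UTC: 13:00-14:00, 15:30-18:30, 19:00-22:00 (subtract 1h to convert from UTC+1).
Idris in UTC: 09:00-10:00, 12:30-21:00 (add 8h to convert from UTC-8).
Dmitri in UTC: 10:00-10:30, 11:30-13:00, 13:30-18:30 (subtract 1h to convert from UTC+1).
Sofia in UTC: 10:30-16:30, 17:00-20:00 (subtract 1h to convert from UTC+1).
Ulla in UTC: 09:30-13:00, 15:30-20:00 (add 8h to convert from UTC-8).
Bashir ∩ Yara: 08:30-09:00, 14:30-17:30.
Bashir ∩ Yara ∩ Esperanza: 15:30-17:30.
Bashir ∩ Yara ∩ Esperanza ∩ Idris: 15:30-17:30.
Bashir ∩ Yara ∩ Esperanza ∩ Idris ∩ Dmitri: 15:30-17:30.
Bashir ∩ Yara ∩ Esperanza ∩ Idris ∩ Dmitri ∩ Sofia: 15:30-16:30, 17:00-17:30.
Bashir ∩ Yara ∩ Esperanza ∩ Idris ∩ Dmitri ∩ Sofia ∩ Ulla: 15:30-16:30, 17:00-17:30.

15:30-16:30, 17:00-17:30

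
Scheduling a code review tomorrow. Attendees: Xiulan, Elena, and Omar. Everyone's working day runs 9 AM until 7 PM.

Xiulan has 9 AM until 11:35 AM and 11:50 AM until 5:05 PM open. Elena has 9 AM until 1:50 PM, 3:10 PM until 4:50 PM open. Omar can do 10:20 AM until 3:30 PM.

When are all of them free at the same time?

10:20-11:35, 11:50-13:50, 15:10-15:30

Xiulan ∩ Elena: 09:00-11:35, 11:50-13:50, 15:10-16:50.
Xiulan ∩ Elena ∩ Omar: 10:20-11:35, 11:50-13:50, 15:10-15:30.
Those are the intersection windows.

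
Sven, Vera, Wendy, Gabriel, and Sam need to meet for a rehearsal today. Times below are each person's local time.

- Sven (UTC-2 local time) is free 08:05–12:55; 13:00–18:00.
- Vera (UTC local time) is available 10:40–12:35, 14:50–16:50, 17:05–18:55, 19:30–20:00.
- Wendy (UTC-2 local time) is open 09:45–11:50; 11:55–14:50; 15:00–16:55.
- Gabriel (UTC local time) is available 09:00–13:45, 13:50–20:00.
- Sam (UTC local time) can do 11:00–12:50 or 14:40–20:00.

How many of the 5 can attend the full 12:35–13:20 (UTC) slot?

3

Sven in UTC: 10:05-14:55, 15:00-20:00 (add 2h to convert from UTC-2).
Vera in UTC: 10:40-12:35, 14:50-16:50, 17:05-18:55, 19:30-20:00.
Wendy in UTC: 11:45-13:50, 13:55-16:50, 17:00-18:55 (add 2h to convert from UTC-2).
Gabriel in UTC: 09:00-13:45, 13:50-20:00.
Sam in UTC: 11:00-12:50, 14:40-20:00.
Sven, Wendy, and Gabriel can make the full 12:35-13:20 slot — that's 3.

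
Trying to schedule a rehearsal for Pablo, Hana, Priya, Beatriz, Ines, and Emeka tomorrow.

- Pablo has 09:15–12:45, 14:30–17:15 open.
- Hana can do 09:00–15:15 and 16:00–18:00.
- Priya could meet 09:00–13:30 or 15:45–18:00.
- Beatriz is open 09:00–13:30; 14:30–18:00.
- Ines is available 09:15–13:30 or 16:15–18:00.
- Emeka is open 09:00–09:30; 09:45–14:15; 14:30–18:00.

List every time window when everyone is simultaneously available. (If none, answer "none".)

Pablo ∩ Hana: 09:15-12:45, 14:30-15:15, 16:00-17:15.
Pablo ∩ Hana ∩ Priya: 09:15-12:45, 16:00-17:15.
Pablo ∩ Hana ∩ Priya ∩ Beatriz: 09:15-12:45, 16:00-17:15.
Pablo ∩ Hana ∩ Priya ∩ Beatriz ∩ Ines: 09:15-12:45, 16:15-17:15.
Pablo ∩ Hana ∩ Priya ∩ Beatriz ∩ Ines ∩ Emeka: 09:15-09:30, 09:45-12:45, 16:15-17:15.

09:15-09:30, 09:45-12:45, 16:15-17:15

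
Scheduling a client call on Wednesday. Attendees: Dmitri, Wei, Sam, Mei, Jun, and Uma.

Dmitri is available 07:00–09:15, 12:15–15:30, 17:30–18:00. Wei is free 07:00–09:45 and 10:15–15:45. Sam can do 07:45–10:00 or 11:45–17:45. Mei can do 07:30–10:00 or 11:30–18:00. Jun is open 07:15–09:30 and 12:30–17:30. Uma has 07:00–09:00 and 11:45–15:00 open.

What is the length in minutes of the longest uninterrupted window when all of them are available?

Dmitri ∩ Wei: 07:00-09:15, 12:15-15:30.
Dmitri ∩ Wei ∩ Sam: 07:45-09:15, 12:15-15:30.
Dmitri ∩ Wei ∩ Sam ∩ Mei: 07:45-09:15, 12:15-15:30.
Dmitri ∩ Wei ∩ Sam ∩ Mei ∩ Jun: 07:45-09:15, 12:30-15:30.
Dmitri ∩ Wei ∩ Sam ∩ Mei ∩ Jun ∩ Uma: 07:45-09:00, 12:30-15:00.
So the common availability across everyone is 07:45-09:00, 12:30-15:00.
The longest is 12:30-15:00 at 150 minutes.

150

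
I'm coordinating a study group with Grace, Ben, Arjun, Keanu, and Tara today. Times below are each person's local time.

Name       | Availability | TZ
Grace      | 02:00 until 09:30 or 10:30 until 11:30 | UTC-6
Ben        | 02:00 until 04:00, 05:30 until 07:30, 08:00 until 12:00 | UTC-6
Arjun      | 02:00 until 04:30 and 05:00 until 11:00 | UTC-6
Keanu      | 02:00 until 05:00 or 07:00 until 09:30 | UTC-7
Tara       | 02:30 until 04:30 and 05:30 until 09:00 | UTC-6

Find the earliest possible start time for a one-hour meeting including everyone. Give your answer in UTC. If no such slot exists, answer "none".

09:00

Grace in UTC: 08:00-15:30, 16:30-17:30 (add 6h to convert from UTC-6).
Ben in UTC: 08:00-10:00, 11:30-13:30, 14:00-18:00 (add 6h to convert from UTC-6).
Arjun in UTC: 08:00-10:30, 11:00-17:00 (add 6h to convert from UTC-6).
Keanu in UTC: 09:00-12:00, 14:00-16:30 (add 7h to convert from UTC-7).
Tara in UTC: 08:30-10:30, 11:30-15:00 (add 6h to convert from UTC-6).
Grace ∩ Ben: 08:00-10:00, 11:30-13:30, 14:00-15:30, 16:30-17:30.
Grace ∩ Ben ∩ Arjun: 08:00-10:00, 11:30-13:30, 14:00-15:30, 16:30-17:00.
Grace ∩ Ben ∩ Arjun ∩ Keanu: 09:00-10:00, 11:30-12:00, 14:00-15:30.
Grace ∩ Ben ∩ Arjun ∩ Keanu ∩ Tara: 09:00-10:00, 11:30-12:00, 14:00-15:00.
So the common availability across everyone is 09:00-10:00, 11:30-12:00, 14:00-15:00.
The first common window of at least 60 minutes is 09:00-10:00, so the earliest start is 09:00.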